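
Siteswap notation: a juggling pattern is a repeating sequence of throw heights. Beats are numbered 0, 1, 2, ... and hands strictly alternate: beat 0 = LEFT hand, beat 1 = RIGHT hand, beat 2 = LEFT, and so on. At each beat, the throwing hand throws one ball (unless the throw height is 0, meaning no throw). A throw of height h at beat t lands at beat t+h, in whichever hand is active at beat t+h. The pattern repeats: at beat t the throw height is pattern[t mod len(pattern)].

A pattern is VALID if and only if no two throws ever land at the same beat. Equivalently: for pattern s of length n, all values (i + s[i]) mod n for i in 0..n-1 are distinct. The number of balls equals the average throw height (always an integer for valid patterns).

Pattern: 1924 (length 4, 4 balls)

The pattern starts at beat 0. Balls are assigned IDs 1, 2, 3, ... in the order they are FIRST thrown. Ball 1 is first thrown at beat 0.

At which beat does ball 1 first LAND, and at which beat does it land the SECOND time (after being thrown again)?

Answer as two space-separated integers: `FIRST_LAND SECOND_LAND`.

Beat 0 (L): throw ball1 h=1 -> lands@1:R; in-air after throw: [b1@1:R]
Beat 1 (R): throw ball1 h=9 -> lands@10:L; in-air after throw: [b1@10:L]
Beat 2 (L): throw ball2 h=2 -> lands@4:L; in-air after throw: [b2@4:L b1@10:L]
Beat 3 (R): throw ball3 h=4 -> lands@7:R; in-air after throw: [b2@4:L b3@7:R b1@10:L]
Beat 4 (L): throw ball2 h=1 -> lands@5:R; in-air after throw: [b2@5:R b3@7:R b1@10:L]
Beat 5 (R): throw ball2 h=9 -> lands@14:L; in-air after throw: [b3@7:R b1@10:L b2@14:L]
Beat 6 (L): throw ball4 h=2 -> lands@8:L; in-air after throw: [b3@7:R b4@8:L b1@10:L b2@14:L]
Beat 7 (R): throw ball3 h=4 -> lands@11:R; in-air after throw: [b4@8:L b1@10:L b3@11:R b2@14:L]
Beat 8 (L): throw ball4 h=1 -> lands@9:R; in-air after throw: [b4@9:R b1@10:L b3@11:R b2@14:L]
Beat 9 (R): throw ball4 h=9 -> lands@18:L; in-air after throw: [b1@10:L b3@11:R b2@14:L b4@18:L]
Beat 10 (L): throw ball1 h=2 -> lands@12:L; in-air after throw: [b3@11:R b1@12:L b2@14:L b4@18:L]
Ball 1: thrown@0 h=1 -> first land @1; rethrown@1 h=9 -> second land @10

Answer: 1 10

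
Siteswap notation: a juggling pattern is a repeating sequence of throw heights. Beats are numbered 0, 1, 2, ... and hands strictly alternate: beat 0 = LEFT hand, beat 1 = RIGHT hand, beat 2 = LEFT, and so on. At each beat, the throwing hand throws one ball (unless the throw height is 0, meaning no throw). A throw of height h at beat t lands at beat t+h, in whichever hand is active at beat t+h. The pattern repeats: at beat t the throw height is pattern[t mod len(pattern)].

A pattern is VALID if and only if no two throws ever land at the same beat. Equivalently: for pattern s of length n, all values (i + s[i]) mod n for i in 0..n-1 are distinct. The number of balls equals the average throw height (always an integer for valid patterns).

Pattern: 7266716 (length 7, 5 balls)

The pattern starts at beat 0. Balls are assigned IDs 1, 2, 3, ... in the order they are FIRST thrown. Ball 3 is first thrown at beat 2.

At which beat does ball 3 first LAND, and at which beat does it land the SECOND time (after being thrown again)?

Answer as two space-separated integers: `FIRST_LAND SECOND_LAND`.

Beat 0 (L): throw ball1 h=7 -> lands@7:R; in-air after throw: [b1@7:R]
Beat 1 (R): throw ball2 h=2 -> lands@3:R; in-air after throw: [b2@3:R b1@7:R]
Beat 2 (L): throw ball3 h=6 -> lands@8:L; in-air after throw: [b2@3:R b1@7:R b3@8:L]
Beat 3 (R): throw ball2 h=6 -> lands@9:R; in-air after throw: [b1@7:R b3@8:L b2@9:R]
Beat 4 (L): throw ball4 h=7 -> lands@11:R; in-air after throw: [b1@7:R b3@8:L b2@9:R b4@11:R]
Beat 5 (R): throw ball5 h=1 -> lands@6:L; in-air after throw: [b5@6:L b1@7:R b3@8:L b2@9:R b4@11:R]
Beat 6 (L): throw ball5 h=6 -> lands@12:L; in-air after throw: [b1@7:R b3@8:L b2@9:R b4@11:R b5@12:L]
Beat 7 (R): throw ball1 h=7 -> lands@14:L; in-air after throw: [b3@8:L b2@9:R b4@11:R b5@12:L b1@14:L]
Beat 8 (L): throw ball3 h=2 -> lands@10:L; in-air after throw: [b2@9:R b3@10:L b4@11:R b5@12:L b1@14:L]
Beat 9 (R): throw ball2 h=6 -> lands@15:R; in-air after throw: [b3@10:L b4@11:R b5@12:L b1@14:L b2@15:R]
Beat 10 (L): throw ball3 h=6 -> lands@16:L; in-air after throw: [b4@11:R b5@12:L b1@14:L b2@15:R b3@16:L]
Ball 3: thrown@2 h=6 -> first land @8; rethrown@8 h=2 -> second land @10

Answer: 8 10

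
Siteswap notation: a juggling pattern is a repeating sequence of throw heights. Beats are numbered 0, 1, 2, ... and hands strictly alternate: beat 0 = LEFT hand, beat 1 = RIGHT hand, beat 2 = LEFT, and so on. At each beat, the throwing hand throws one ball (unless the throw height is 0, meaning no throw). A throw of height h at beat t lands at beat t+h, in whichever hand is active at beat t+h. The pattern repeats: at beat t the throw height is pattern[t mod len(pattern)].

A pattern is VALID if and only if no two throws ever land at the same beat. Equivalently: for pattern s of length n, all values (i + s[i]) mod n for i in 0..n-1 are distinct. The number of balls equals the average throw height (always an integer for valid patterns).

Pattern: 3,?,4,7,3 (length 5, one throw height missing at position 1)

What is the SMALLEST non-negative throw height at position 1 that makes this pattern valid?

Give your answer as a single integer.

i=0: (0 + 3) mod 5 = 3
i=1: s[i]=? (unknown)
i=2: (2 + 4) mod 5 = 1
i=3: (3 + 7) mod 5 = 0
i=4: (4 + 3) mod 5 = 2
Known residues: [0, 1, 2, 3]; need a permutation of 0..4, so missing residue r = 4
Need (1 + s) mod 5 = 4; smallest s = (4 - 1) mod 5 = 3

Answer: 3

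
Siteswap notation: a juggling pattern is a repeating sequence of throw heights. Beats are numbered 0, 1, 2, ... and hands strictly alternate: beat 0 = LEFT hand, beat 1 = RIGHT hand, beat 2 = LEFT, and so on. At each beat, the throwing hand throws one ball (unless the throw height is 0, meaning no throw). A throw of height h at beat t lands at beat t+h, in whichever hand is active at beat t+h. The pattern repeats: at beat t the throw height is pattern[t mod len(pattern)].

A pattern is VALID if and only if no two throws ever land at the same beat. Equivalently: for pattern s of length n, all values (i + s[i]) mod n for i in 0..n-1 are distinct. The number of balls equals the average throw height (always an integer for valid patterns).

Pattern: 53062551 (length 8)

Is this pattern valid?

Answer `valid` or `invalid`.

i=0: (i + s[i]) mod n = (0 + 5) mod 8 = 5
i=1: (i + s[i]) mod n = (1 + 3) mod 8 = 4
i=2: (i + s[i]) mod n = (2 + 0) mod 8 = 2
i=3: (i + s[i]) mod n = (3 + 6) mod 8 = 1
i=4: (i + s[i]) mod n = (4 + 2) mod 8 = 6
i=5: (i + s[i]) mod n = (5 + 5) mod 8 = 2
i=6: (i + s[i]) mod n = (6 + 5) mod 8 = 3
i=7: (i + s[i]) mod n = (7 + 1) mod 8 = 0
Residues: [5, 4, 2, 1, 6, 2, 3, 0], distinct: False

Answer: invalid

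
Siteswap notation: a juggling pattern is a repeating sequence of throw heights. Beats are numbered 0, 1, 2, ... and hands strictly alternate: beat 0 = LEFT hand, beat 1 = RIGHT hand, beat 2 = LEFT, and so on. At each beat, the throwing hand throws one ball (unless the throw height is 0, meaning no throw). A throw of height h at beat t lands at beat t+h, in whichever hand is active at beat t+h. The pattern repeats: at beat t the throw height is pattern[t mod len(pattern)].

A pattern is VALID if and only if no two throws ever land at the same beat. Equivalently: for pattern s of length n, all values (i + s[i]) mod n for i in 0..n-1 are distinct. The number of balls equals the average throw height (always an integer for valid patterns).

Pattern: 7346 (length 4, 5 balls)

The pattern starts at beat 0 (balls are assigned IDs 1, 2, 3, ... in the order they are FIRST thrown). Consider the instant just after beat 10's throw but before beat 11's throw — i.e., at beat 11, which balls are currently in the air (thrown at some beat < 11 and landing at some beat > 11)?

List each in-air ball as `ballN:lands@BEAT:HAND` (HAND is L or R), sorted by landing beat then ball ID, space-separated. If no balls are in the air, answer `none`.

Answer: ball4:lands@12:L ball1:lands@13:R ball3:lands@14:L ball5:lands@15:R

Derivation:
Beat 0 (L): throw ball1 h=7 -> lands@7:R; in-air after throw: [b1@7:R]
Beat 1 (R): throw ball2 h=3 -> lands@4:L; in-air after throw: [b2@4:L b1@7:R]
Beat 2 (L): throw ball3 h=4 -> lands@6:L; in-air after throw: [b2@4:L b3@6:L b1@7:R]
Beat 3 (R): throw ball4 h=6 -> lands@9:R; in-air after throw: [b2@4:L b3@6:L b1@7:R b4@9:R]
Beat 4 (L): throw ball2 h=7 -> lands@11:R; in-air after throw: [b3@6:L b1@7:R b4@9:R b2@11:R]
Beat 5 (R): throw ball5 h=3 -> lands@8:L; in-air after throw: [b3@6:L b1@7:R b5@8:L b4@9:R b2@11:R]
Beat 6 (L): throw ball3 h=4 -> lands@10:L; in-air after throw: [b1@7:R b5@8:L b4@9:R b3@10:L b2@11:R]
Beat 7 (R): throw ball1 h=6 -> lands@13:R; in-air after throw: [b5@8:L b4@9:R b3@10:L b2@11:R b1@13:R]
Beat 8 (L): throw ball5 h=7 -> lands@15:R; in-air after throw: [b4@9:R b3@10:L b2@11:R b1@13:R b5@15:R]
Beat 9 (R): throw ball4 h=3 -> lands@12:L; in-air after throw: [b3@10:L b2@11:R b4@12:L b1@13:R b5@15:R]
Beat 10 (L): throw ball3 h=4 -> lands@14:L; in-air after throw: [b2@11:R b4@12:L b1@13:R b3@14:L b5@15:R]
Beat 11 (R): throw ball2 h=6 -> lands@17:R; in-air after throw: [b4@12:L b1@13:R b3@14:L b5@15:R b2@17:R]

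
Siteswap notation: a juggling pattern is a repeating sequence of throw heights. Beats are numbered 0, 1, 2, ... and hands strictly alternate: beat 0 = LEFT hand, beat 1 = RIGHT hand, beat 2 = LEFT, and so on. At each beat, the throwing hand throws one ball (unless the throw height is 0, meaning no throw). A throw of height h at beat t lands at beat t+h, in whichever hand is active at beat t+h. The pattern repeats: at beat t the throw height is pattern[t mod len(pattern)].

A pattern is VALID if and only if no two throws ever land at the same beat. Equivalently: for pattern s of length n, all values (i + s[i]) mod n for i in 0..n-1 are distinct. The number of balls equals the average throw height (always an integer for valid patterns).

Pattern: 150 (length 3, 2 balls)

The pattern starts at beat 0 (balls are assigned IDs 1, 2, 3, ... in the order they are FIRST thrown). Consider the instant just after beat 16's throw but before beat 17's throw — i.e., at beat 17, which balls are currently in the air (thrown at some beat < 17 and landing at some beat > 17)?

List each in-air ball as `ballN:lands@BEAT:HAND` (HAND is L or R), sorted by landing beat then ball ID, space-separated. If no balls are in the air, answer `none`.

Answer: ball1:lands@18:L ball2:lands@21:R

Derivation:
Beat 0 (L): throw ball1 h=1 -> lands@1:R; in-air after throw: [b1@1:R]
Beat 1 (R): throw ball1 h=5 -> lands@6:L; in-air after throw: [b1@6:L]
Beat 3 (R): throw ball2 h=1 -> lands@4:L; in-air after throw: [b2@4:L b1@6:L]
Beat 4 (L): throw ball2 h=5 -> lands@9:R; in-air after throw: [b1@6:L b2@9:R]
Beat 6 (L): throw ball1 h=1 -> lands@7:R; in-air after throw: [b1@7:R b2@9:R]
Beat 7 (R): throw ball1 h=5 -> lands@12:L; in-air after throw: [b2@9:R b1@12:L]
Beat 9 (R): throw ball2 h=1 -> lands@10:L; in-air after throw: [b2@10:L b1@12:L]
Beat 10 (L): throw ball2 h=5 -> lands@15:R; in-air after throw: [b1@12:L b2@15:R]
Beat 12 (L): throw ball1 h=1 -> lands@13:R; in-air after throw: [b1@13:R b2@15:R]
Beat 13 (R): throw ball1 h=5 -> lands@18:L; in-air after throw: [b2@15:R b1@18:L]
Beat 15 (R): throw ball2 h=1 -> lands@16:L; in-air after throw: [b2@16:L b1@18:L]
Beat 16 (L): throw ball2 h=5 -> lands@21:R; in-air after throw: [b1@18:L b2@21:R]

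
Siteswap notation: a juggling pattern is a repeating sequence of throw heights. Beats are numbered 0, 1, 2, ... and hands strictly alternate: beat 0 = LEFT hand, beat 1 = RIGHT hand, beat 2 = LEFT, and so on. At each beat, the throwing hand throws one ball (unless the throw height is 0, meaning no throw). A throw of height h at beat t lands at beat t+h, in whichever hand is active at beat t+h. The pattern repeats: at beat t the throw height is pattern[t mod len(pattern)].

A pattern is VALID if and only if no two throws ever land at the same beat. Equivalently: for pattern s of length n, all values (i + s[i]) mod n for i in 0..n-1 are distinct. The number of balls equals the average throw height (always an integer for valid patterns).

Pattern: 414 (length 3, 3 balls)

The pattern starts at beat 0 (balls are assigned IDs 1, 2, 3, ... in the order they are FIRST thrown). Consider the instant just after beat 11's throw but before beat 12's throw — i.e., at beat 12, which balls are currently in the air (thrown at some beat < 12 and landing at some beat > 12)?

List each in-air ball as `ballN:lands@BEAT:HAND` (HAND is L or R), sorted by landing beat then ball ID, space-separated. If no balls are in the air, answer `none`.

Beat 0 (L): throw ball1 h=4 -> lands@4:L; in-air after throw: [b1@4:L]
Beat 1 (R): throw ball2 h=1 -> lands@2:L; in-air after throw: [b2@2:L b1@4:L]
Beat 2 (L): throw ball2 h=4 -> lands@6:L; in-air after throw: [b1@4:L b2@6:L]
Beat 3 (R): throw ball3 h=4 -> lands@7:R; in-air after throw: [b1@4:L b2@6:L b3@7:R]
Beat 4 (L): throw ball1 h=1 -> lands@5:R; in-air after throw: [b1@5:R b2@6:L b3@7:R]
Beat 5 (R): throw ball1 h=4 -> lands@9:R; in-air after throw: [b2@6:L b3@7:R b1@9:R]
Beat 6 (L): throw ball2 h=4 -> lands@10:L; in-air after throw: [b3@7:R b1@9:R b2@10:L]
Beat 7 (R): throw ball3 h=1 -> lands@8:L; in-air after throw: [b3@8:L b1@9:R b2@10:L]
Beat 8 (L): throw ball3 h=4 -> lands@12:L; in-air after throw: [b1@9:R b2@10:L b3@12:L]
Beat 9 (R): throw ball1 h=4 -> lands@13:R; in-air after throw: [b2@10:L b3@12:L b1@13:R]
Beat 10 (L): throw ball2 h=1 -> lands@11:R; in-air after throw: [b2@11:R b3@12:L b1@13:R]
Beat 11 (R): throw ball2 h=4 -> lands@15:R; in-air after throw: [b3@12:L b1@13:R b2@15:R]
Beat 12 (L): throw ball3 h=4 -> lands@16:L; in-air after throw: [b1@13:R b2@15:R b3@16:L]

Answer: ball1:lands@13:R ball2:lands@15:R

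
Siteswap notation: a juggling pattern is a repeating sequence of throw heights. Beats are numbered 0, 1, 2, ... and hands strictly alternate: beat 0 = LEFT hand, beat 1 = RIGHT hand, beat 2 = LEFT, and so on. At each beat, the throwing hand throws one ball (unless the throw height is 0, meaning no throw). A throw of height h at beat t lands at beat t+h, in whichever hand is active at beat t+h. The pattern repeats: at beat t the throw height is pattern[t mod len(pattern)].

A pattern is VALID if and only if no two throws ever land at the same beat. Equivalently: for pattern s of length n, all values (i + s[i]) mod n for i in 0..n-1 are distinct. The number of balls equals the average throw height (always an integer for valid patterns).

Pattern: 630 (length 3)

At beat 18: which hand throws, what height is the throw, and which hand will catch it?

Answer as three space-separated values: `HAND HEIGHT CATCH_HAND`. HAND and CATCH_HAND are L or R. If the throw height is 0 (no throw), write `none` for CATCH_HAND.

Answer: L 6 L

Derivation:
Beat 18: 18 mod 2 = 0, so hand = L
Throw height = pattern[18 mod 3] = pattern[0] = 6
Lands at beat 18+6=24, 24 mod 2 = 0, so catch hand = L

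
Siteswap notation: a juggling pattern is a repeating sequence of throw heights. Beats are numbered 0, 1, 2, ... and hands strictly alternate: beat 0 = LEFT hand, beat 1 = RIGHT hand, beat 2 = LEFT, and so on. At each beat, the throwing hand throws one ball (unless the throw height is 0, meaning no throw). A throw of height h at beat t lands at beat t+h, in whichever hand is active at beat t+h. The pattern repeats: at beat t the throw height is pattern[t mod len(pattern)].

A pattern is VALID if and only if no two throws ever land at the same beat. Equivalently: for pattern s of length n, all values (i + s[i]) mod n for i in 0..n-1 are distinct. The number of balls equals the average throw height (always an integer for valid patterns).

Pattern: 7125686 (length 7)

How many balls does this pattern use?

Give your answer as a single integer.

Pattern = [7, 1, 2, 5, 6, 8, 6], length n = 7
  position 0: throw height = 7, running sum = 7
  position 1: throw height = 1, running sum = 8
  position 2: throw height = 2, running sum = 10
  position 3: throw height = 5, running sum = 15
  position 4: throw height = 6, running sum = 21
  position 5: throw height = 8, running sum = 29
  position 6: throw height = 6, running sum = 35
Total sum = 35; balls = sum / n = 35 / 7 = 5

Answer: 5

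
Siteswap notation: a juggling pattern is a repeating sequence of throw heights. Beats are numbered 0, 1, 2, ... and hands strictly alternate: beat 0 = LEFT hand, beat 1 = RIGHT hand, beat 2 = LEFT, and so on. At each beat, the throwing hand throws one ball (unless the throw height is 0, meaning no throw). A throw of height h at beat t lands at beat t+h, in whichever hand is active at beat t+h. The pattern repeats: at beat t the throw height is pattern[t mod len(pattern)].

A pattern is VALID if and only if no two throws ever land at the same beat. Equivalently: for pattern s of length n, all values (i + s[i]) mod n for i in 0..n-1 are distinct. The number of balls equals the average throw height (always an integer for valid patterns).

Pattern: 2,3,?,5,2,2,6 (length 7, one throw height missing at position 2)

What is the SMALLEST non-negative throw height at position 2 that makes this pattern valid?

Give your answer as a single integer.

i=0: (0 + 2) mod 7 = 2
i=1: (1 + 3) mod 7 = 4
i=2: s[i]=? (unknown)
i=3: (3 + 5) mod 7 = 1
i=4: (4 + 2) mod 7 = 6
i=5: (5 + 2) mod 7 = 0
i=6: (6 + 6) mod 7 = 5
Known residues: [0, 1, 2, 4, 5, 6]; need a permutation of 0..6, so missing residue r = 3
Need (2 + s) mod 7 = 3; smallest s = (3 - 2) mod 7 = 1

Answer: 1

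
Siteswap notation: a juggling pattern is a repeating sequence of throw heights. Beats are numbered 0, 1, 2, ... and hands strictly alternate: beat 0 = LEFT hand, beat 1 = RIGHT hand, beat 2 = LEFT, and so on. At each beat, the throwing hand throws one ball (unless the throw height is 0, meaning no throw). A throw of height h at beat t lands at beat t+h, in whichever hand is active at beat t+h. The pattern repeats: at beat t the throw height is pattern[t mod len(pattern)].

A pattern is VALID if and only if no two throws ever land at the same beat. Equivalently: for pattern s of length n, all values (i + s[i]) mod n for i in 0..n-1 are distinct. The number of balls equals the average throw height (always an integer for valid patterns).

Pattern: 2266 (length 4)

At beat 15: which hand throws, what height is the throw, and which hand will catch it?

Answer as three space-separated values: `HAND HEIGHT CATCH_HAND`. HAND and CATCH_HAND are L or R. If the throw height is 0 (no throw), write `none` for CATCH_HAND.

Beat 15: 15 mod 2 = 1, so hand = R
Throw height = pattern[15 mod 4] = pattern[3] = 6
Lands at beat 15+6=21, 21 mod 2 = 1, so catch hand = R

Answer: R 6 R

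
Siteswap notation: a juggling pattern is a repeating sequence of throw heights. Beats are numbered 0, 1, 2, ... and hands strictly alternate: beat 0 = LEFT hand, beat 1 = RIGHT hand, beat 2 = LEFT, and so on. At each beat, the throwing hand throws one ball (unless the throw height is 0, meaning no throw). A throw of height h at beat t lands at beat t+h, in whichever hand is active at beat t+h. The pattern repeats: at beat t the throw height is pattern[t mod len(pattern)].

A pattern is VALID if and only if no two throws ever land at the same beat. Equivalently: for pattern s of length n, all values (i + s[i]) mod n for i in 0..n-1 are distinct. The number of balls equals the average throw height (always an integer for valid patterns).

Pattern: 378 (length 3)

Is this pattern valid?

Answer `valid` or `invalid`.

Answer: valid

Derivation:
i=0: (i + s[i]) mod n = (0 + 3) mod 3 = 0
i=1: (i + s[i]) mod n = (1 + 7) mod 3 = 2
i=2: (i + s[i]) mod n = (2 + 8) mod 3 = 1
Residues: [0, 2, 1], distinct: True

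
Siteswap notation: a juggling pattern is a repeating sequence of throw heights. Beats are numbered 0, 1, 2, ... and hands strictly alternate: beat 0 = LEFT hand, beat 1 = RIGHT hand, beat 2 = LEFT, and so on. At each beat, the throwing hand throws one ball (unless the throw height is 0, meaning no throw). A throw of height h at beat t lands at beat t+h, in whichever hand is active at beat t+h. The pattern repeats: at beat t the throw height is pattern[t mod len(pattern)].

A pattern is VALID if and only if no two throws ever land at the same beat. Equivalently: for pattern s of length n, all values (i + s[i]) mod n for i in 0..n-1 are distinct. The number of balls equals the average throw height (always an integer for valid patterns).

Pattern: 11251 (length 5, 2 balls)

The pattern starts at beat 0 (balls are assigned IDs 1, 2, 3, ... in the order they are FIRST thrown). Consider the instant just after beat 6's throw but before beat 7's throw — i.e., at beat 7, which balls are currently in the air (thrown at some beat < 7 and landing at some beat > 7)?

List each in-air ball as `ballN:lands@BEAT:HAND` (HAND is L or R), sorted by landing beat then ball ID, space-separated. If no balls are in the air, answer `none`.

Answer: ball2:lands@8:L

Derivation:
Beat 0 (L): throw ball1 h=1 -> lands@1:R; in-air after throw: [b1@1:R]
Beat 1 (R): throw ball1 h=1 -> lands@2:L; in-air after throw: [b1@2:L]
Beat 2 (L): throw ball1 h=2 -> lands@4:L; in-air after throw: [b1@4:L]
Beat 3 (R): throw ball2 h=5 -> lands@8:L; in-air after throw: [b1@4:L b2@8:L]
Beat 4 (L): throw ball1 h=1 -> lands@5:R; in-air after throw: [b1@5:R b2@8:L]
Beat 5 (R): throw ball1 h=1 -> lands@6:L; in-air after throw: [b1@6:L b2@8:L]
Beat 6 (L): throw ball1 h=1 -> lands@7:R; in-air after throw: [b1@7:R b2@8:L]
Beat 7 (R): throw ball1 h=2 -> lands@9:R; in-air after throw: [b2@8:L b1@9:R]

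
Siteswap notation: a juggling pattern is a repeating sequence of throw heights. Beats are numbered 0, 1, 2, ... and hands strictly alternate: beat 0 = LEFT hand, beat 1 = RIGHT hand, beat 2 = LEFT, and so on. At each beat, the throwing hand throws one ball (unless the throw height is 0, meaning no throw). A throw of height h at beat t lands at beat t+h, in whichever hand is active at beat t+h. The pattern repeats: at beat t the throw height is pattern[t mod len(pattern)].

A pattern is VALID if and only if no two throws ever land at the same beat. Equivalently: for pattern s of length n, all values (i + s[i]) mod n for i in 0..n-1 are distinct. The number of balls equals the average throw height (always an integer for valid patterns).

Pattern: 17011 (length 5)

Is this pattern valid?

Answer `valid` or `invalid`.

Answer: valid

Derivation:
i=0: (i + s[i]) mod n = (0 + 1) mod 5 = 1
i=1: (i + s[i]) mod n = (1 + 7) mod 5 = 3
i=2: (i + s[i]) mod n = (2 + 0) mod 5 = 2
i=3: (i + s[i]) mod n = (3 + 1) mod 5 = 4
i=4: (i + s[i]) mod n = (4 + 1) mod 5 = 0
Residues: [1, 3, 2, 4, 0], distinct: True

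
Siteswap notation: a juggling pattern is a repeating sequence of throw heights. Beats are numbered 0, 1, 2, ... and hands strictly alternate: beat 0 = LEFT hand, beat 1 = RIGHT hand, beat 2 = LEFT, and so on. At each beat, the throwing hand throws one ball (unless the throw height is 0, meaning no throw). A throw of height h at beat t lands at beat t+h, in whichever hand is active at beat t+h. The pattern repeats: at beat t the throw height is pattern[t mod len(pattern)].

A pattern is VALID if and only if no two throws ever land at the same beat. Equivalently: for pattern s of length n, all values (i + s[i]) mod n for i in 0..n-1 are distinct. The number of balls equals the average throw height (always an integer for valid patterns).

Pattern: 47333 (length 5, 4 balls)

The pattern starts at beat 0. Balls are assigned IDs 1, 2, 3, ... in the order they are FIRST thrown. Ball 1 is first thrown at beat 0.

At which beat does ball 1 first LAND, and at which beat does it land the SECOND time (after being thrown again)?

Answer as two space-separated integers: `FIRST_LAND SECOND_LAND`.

Beat 0 (L): throw ball1 h=4 -> lands@4:L; in-air after throw: [b1@4:L]
Beat 1 (R): throw ball2 h=7 -> lands@8:L; in-air after throw: [b1@4:L b2@8:L]
Beat 2 (L): throw ball3 h=3 -> lands@5:R; in-air after throw: [b1@4:L b3@5:R b2@8:L]
Beat 3 (R): throw ball4 h=3 -> lands@6:L; in-air after throw: [b1@4:L b3@5:R b4@6:L b2@8:L]
Beat 4 (L): throw ball1 h=3 -> lands@7:R; in-air after throw: [b3@5:R b4@6:L b1@7:R b2@8:L]
Beat 5 (R): throw ball3 h=4 -> lands@9:R; in-air after throw: [b4@6:L b1@7:R b2@8:L b3@9:R]
Beat 6 (L): throw ball4 h=7 -> lands@13:R; in-air after throw: [b1@7:R b2@8:L b3@9:R b4@13:R]
Beat 7 (R): throw ball1 h=3 -> lands@10:L; in-air after throw: [b2@8:L b3@9:R b1@10:L b4@13:R]
Ball 1: thrown@0 h=4 -> first land @4; rethrown@4 h=3 -> second land @7

Answer: 4 7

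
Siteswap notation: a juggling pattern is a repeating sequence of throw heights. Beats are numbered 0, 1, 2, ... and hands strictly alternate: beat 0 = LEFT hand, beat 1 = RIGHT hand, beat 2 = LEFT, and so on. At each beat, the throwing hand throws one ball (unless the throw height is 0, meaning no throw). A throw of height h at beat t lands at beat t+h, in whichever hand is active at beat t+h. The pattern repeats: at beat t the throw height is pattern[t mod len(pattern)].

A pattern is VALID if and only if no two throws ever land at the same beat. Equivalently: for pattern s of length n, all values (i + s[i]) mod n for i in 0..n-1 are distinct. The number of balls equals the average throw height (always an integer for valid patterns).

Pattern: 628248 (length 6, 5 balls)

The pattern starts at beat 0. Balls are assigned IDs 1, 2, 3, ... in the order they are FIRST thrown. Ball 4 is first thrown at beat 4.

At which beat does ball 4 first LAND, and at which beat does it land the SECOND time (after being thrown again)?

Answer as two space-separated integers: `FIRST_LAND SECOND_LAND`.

Beat 0 (L): throw ball1 h=6 -> lands@6:L; in-air after throw: [b1@6:L]
Beat 1 (R): throw ball2 h=2 -> lands@3:R; in-air after throw: [b2@3:R b1@6:L]
Beat 2 (L): throw ball3 h=8 -> lands@10:L; in-air after throw: [b2@3:R b1@6:L b3@10:L]
Beat 3 (R): throw ball2 h=2 -> lands@5:R; in-air after throw: [b2@5:R b1@6:L b3@10:L]
Beat 4 (L): throw ball4 h=4 -> lands@8:L; in-air after throw: [b2@5:R b1@6:L b4@8:L b3@10:L]
Beat 5 (R): throw ball2 h=8 -> lands@13:R; in-air after throw: [b1@6:L b4@8:L b3@10:L b2@13:R]
Beat 6 (L): throw ball1 h=6 -> lands@12:L; in-air after throw: [b4@8:L b3@10:L b1@12:L b2@13:R]
Beat 7 (R): throw ball5 h=2 -> lands@9:R; in-air after throw: [b4@8:L b5@9:R b3@10:L b1@12:L b2@13:R]
Beat 8 (L): throw ball4 h=8 -> lands@16:L; in-air after throw: [b5@9:R b3@10:L b1@12:L b2@13:R b4@16:L]
Beat 9 (R): throw ball5 h=2 -> lands@11:R; in-air after throw: [b3@10:L b5@11:R b1@12:L b2@13:R b4@16:L]
Beat 10 (L): throw ball3 h=4 -> lands@14:L; in-air after throw: [b5@11:R b1@12:L b2@13:R b3@14:L b4@16:L]
Beat 11 (R): throw ball5 h=8 -> lands@19:R; in-air after throw: [b1@12:L b2@13:R b3@14:L b4@16:L b5@19:R]
Beat 12 (L): throw ball1 h=6 -> lands@18:L; in-air after throw: [b2@13:R b3@14:L b4@16:L b1@18:L b5@19:R]
Ball 4: thrown@4 h=4 -> first land @8; rethrown@8 h=8 -> second land @16

Answer: 8 16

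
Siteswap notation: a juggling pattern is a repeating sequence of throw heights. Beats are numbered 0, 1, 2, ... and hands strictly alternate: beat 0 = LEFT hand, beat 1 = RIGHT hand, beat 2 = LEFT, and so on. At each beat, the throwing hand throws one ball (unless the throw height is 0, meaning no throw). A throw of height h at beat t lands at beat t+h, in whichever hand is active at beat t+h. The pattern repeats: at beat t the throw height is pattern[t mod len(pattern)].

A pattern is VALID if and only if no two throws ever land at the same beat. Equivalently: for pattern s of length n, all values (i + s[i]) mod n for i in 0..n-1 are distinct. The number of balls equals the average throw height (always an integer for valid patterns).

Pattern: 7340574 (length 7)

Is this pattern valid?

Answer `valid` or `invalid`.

Answer: invalid

Derivation:
i=0: (i + s[i]) mod n = (0 + 7) mod 7 = 0
i=1: (i + s[i]) mod n = (1 + 3) mod 7 = 4
i=2: (i + s[i]) mod n = (2 + 4) mod 7 = 6
i=3: (i + s[i]) mod n = (3 + 0) mod 7 = 3
i=4: (i + s[i]) mod n = (4 + 5) mod 7 = 2
i=5: (i + s[i]) mod n = (5 + 7) mod 7 = 5
i=6: (i + s[i]) mod n = (6 + 4) mod 7 = 3
Residues: [0, 4, 6, 3, 2, 5, 3], distinct: False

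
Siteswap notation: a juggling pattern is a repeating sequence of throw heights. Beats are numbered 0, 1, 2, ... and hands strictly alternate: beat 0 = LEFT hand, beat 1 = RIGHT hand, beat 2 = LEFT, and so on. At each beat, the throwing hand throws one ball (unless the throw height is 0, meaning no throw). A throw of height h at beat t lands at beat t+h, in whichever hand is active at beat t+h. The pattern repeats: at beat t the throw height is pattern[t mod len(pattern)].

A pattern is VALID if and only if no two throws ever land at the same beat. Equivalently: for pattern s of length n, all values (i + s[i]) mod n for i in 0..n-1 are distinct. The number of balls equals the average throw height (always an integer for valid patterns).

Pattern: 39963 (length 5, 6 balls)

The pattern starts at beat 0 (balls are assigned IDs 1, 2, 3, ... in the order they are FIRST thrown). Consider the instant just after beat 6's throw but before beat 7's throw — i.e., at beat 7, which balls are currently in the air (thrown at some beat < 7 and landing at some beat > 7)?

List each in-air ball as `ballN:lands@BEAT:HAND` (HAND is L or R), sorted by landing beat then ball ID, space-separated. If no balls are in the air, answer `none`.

Beat 0 (L): throw ball1 h=3 -> lands@3:R; in-air after throw: [b1@3:R]
Beat 1 (R): throw ball2 h=9 -> lands@10:L; in-air after throw: [b1@3:R b2@10:L]
Beat 2 (L): throw ball3 h=9 -> lands@11:R; in-air after throw: [b1@3:R b2@10:L b3@11:R]
Beat 3 (R): throw ball1 h=6 -> lands@9:R; in-air after throw: [b1@9:R b2@10:L b3@11:R]
Beat 4 (L): throw ball4 h=3 -> lands@7:R; in-air after throw: [b4@7:R b1@9:R b2@10:L b3@11:R]
Beat 5 (R): throw ball5 h=3 -> lands@8:L; in-air after throw: [b4@7:R b5@8:L b1@9:R b2@10:L b3@11:R]
Beat 6 (L): throw ball6 h=9 -> lands@15:R; in-air after throw: [b4@7:R b5@8:L b1@9:R b2@10:L b3@11:R b6@15:R]
Beat 7 (R): throw ball4 h=9 -> lands@16:L; in-air after throw: [b5@8:L b1@9:R b2@10:L b3@11:R b6@15:R b4@16:L]

Answer: ball5:lands@8:L ball1:lands@9:R ball2:lands@10:L ball3:lands@11:R ball6:lands@15:R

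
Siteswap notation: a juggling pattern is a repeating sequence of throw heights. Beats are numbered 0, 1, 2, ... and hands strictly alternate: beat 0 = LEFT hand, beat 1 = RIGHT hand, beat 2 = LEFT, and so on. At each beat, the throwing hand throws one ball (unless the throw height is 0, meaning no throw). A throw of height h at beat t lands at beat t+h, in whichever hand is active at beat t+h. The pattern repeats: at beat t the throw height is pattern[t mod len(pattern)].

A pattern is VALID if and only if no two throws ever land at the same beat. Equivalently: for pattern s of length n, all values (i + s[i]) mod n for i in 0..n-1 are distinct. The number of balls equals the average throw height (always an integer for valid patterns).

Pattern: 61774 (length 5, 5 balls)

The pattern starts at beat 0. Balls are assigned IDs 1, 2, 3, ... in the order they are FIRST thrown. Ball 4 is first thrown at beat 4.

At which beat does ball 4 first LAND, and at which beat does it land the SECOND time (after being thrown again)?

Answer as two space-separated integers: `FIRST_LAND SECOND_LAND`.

Answer: 8 15

Derivation:
Beat 0 (L): throw ball1 h=6 -> lands@6:L; in-air after throw: [b1@6:L]
Beat 1 (R): throw ball2 h=1 -> lands@2:L; in-air after throw: [b2@2:L b1@6:L]
Beat 2 (L): throw ball2 h=7 -> lands@9:R; in-air after throw: [b1@6:L b2@9:R]
Beat 3 (R): throw ball3 h=7 -> lands@10:L; in-air after throw: [b1@6:L b2@9:R b3@10:L]
Beat 4 (L): throw ball4 h=4 -> lands@8:L; in-air after throw: [b1@6:L b4@8:L b2@9:R b3@10:L]
Beat 5 (R): throw ball5 h=6 -> lands@11:R; in-air after throw: [b1@6:L b4@8:L b2@9:R b3@10:L b5@11:R]
Beat 6 (L): throw ball1 h=1 -> lands@7:R; in-air after throw: [b1@7:R b4@8:L b2@9:R b3@10:L b5@11:R]
Beat 7 (R): throw ball1 h=7 -> lands@14:L; in-air after throw: [b4@8:L b2@9:R b3@10:L b5@11:R b1@14:L]
Beat 8 (L): throw ball4 h=7 -> lands@15:R; in-air after throw: [b2@9:R b3@10:L b5@11:R b1@14:L b4@15:R]
Beat 9 (R): throw ball2 h=4 -> lands@13:R; in-air after throw: [b3@10:L b5@11:R b2@13:R b1@14:L b4@15:R]
Beat 10 (L): throw ball3 h=6 -> lands@16:L; in-air after throw: [b5@11:R b2@13:R b1@14:L b4@15:R b3@16:L]
Beat 11 (R): throw ball5 h=1 -> lands@12:L; in-air after throw: [b5@12:L b2@13:R b1@14:L b4@15:R b3@16:L]
Beat 12 (L): throw ball5 h=7 -> lands@19:R; in-air after throw: [b2@13:R b1@14:L b4@15:R b3@16:L b5@19:R]
Beat 13 (R): throw ball2 h=7 -> lands@20:L; in-air after throw: [b1@14:L b4@15:R b3@16:L b5@19:R b2@20:L]
Beat 14 (L): throw ball1 h=4 -> lands@18:L; in-air after throw: [b4@15:R b3@16:L b1@18:L b5@19:R b2@20:L]
Beat 15 (R): throw ball4 h=6 -> lands@21:R; in-air after throw: [b3@16:L b1@18:L b5@19:R b2@20:L b4@21:R]
Ball 4: thrown@4 h=4 -> first land @8; rethrown@8 h=7 -> second land @15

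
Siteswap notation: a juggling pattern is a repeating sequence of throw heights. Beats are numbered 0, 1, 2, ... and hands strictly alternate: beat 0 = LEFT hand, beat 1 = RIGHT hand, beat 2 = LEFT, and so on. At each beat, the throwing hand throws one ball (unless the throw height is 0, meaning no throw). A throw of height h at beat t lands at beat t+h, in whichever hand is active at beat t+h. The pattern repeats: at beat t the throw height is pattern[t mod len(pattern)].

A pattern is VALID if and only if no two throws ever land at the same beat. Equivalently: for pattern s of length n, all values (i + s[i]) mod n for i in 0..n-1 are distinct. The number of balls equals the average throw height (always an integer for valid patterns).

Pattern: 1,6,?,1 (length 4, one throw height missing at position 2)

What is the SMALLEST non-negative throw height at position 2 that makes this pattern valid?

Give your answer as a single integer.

Answer: 0

Derivation:
i=0: (0 + 1) mod 4 = 1
i=1: (1 + 6) mod 4 = 3
i=2: s[i]=? (unknown)
i=3: (3 + 1) mod 4 = 0
Known residues: [0, 1, 3]; need a permutation of 0..3, so missing residue r = 2
Need (2 + s) mod 4 = 2; smallest s = (2 - 2) mod 4 = 0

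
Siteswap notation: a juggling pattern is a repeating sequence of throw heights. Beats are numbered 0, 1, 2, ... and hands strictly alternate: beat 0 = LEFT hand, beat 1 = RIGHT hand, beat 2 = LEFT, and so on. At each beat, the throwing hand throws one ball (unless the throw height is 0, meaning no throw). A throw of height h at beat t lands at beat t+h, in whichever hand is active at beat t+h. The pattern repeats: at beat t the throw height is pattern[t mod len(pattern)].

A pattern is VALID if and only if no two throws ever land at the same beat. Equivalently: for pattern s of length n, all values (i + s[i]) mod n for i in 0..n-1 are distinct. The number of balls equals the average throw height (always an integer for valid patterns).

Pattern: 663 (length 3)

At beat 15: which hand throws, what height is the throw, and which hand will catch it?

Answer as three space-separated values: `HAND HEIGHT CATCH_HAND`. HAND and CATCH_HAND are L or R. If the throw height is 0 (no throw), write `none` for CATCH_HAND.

Answer: R 6 R

Derivation:
Beat 15: 15 mod 2 = 1, so hand = R
Throw height = pattern[15 mod 3] = pattern[0] = 6
Lands at beat 15+6=21, 21 mod 2 = 1, so catch hand = R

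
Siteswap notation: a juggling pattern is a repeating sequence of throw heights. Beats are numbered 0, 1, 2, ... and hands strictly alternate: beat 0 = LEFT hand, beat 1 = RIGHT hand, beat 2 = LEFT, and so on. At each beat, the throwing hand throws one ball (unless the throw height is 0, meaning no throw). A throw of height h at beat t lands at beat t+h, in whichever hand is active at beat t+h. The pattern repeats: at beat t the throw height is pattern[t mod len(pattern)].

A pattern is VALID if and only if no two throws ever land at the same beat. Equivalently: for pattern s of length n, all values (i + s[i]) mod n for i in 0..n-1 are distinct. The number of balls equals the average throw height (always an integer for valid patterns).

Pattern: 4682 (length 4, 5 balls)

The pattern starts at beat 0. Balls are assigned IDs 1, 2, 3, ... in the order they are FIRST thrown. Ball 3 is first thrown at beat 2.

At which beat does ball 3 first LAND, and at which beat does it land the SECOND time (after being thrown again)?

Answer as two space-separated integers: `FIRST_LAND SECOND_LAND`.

Answer: 10 18

Derivation:
Beat 0 (L): throw ball1 h=4 -> lands@4:L; in-air after throw: [b1@4:L]
Beat 1 (R): throw ball2 h=6 -> lands@7:R; in-air after throw: [b1@4:L b2@7:R]
Beat 2 (L): throw ball3 h=8 -> lands@10:L; in-air after throw: [b1@4:L b2@7:R b3@10:L]
Beat 3 (R): throw ball4 h=2 -> lands@5:R; in-air after throw: [b1@4:L b4@5:R b2@7:R b3@10:L]
Beat 4 (L): throw ball1 h=4 -> lands@8:L; in-air after throw: [b4@5:R b2@7:R b1@8:L b3@10:L]
Beat 5 (R): throw ball4 h=6 -> lands@11:R; in-air after throw: [b2@7:R b1@8:L b3@10:L b4@11:R]
Beat 6 (L): throw ball5 h=8 -> lands@14:L; in-air after throw: [b2@7:R b1@8:L b3@10:L b4@11:R b5@14:L]
Beat 7 (R): throw ball2 h=2 -> lands@9:R; in-air after throw: [b1@8:L b2@9:R b3@10:L b4@11:R b5@14:L]
Beat 8 (L): throw ball1 h=4 -> lands@12:L; in-air after throw: [b2@9:R b3@10:L b4@11:R b1@12:L b5@14:L]
Beat 9 (R): throw ball2 h=6 -> lands@15:R; in-air after throw: [b3@10:L b4@11:R b1@12:L b5@14:L b2@15:R]
Beat 10 (L): throw ball3 h=8 -> lands@18:L; in-air after throw: [b4@11:R b1@12:L b5@14:L b2@15:R b3@18:L]
Beat 11 (R): throw ball4 h=2 -> lands@13:R; in-air after throw: [b1@12:L b4@13:R b5@14:L b2@15:R b3@18:L]
Beat 12 (L): throw ball1 h=4 -> lands@16:L; in-air after throw: [b4@13:R b5@14:L b2@15:R b1@16:L b3@18:L]
Beat 13 (R): throw ball4 h=6 -> lands@19:R; in-air after throw: [b5@14:L b2@15:R b1@16:L b3@18:L b4@19:R]
Beat 14 (L): throw ball5 h=8 -> lands@22:L; in-air after throw: [b2@15:R b1@16:L b3@18:L b4@19:R b5@22:L]
Beat 15 (R): throw ball2 h=2 -> lands@17:R; in-air after throw: [b1@16:L b2@17:R b3@18:L b4@19:R b5@22:L]
Beat 16 (L): throw ball1 h=4 -> lands@20:L; in-air after throw: [b2@17:R b3@18:L b4@19:R b1@20:L b5@22:L]
Beat 17 (R): throw ball2 h=6 -> lands@23:R; in-air after throw: [b3@18:L b4@19:R b1@20:L b5@22:L b2@23:R]
Ball 3: thrown@2 h=8 -> first land @10; rethrown@10 h=8 -> second land @18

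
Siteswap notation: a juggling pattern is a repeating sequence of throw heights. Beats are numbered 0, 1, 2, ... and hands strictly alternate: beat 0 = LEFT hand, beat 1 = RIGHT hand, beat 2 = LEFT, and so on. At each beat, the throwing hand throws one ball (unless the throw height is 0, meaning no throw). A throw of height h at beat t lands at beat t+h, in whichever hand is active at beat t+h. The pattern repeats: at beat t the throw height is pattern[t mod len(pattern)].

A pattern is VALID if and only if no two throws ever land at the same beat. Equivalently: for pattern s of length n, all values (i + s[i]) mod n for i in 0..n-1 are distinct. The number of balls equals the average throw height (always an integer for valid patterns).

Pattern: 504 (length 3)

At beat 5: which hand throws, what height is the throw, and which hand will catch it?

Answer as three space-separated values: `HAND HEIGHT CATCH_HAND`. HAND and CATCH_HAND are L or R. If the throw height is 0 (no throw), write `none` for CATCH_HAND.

Beat 5: 5 mod 2 = 1, so hand = R
Throw height = pattern[5 mod 3] = pattern[2] = 4
Lands at beat 5+4=9, 9 mod 2 = 1, so catch hand = R

Answer: R 4 R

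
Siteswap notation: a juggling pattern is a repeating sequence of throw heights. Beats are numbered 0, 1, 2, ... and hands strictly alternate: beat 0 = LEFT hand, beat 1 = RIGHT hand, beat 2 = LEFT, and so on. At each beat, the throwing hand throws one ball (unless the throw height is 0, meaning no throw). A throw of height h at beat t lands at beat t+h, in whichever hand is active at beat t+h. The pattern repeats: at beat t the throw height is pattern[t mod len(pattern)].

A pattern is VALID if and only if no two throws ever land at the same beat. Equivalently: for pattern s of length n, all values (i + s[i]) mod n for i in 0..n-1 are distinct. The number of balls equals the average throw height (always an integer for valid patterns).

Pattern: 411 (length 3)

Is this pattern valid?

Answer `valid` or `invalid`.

Answer: valid

Derivation:
i=0: (i + s[i]) mod n = (0 + 4) mod 3 = 1
i=1: (i + s[i]) mod n = (1 + 1) mod 3 = 2
i=2: (i + s[i]) mod n = (2 + 1) mod 3 = 0
Residues: [1, 2, 0], distinct: True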